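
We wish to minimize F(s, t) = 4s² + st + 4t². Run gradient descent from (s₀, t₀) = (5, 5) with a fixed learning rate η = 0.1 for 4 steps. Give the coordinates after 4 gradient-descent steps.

∇F = (8s + t, s + 8t)
Step 1: at (5, 5), ∇F = (45, 45) → (5, 5) − 0.1·(45, 45) = (0.5, 0.5)
Step 2: at (0.5, 0.5), ∇F = (4.5, 4.5) → (0.5, 0.5) − 0.1·(4.5, 4.5) = (0.05, 0.05)
Step 3: at (0.05, 0.05), ∇F = (0.45, 0.45) → (0.05, 0.05) − 0.1·(0.45, 0.45) = (0.005, 0.005)
Step 4: at (0.005, 0.005), ∇F = (0.045, 0.045) → (0.005, 0.005) − 0.1·(0.045, 0.045) = (0.0005, 0.0005)

(0.0005, 0.0005)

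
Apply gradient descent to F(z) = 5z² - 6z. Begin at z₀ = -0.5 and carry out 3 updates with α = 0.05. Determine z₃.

F′(z) = 10z - 6
Step 1: F′(-0.5) = -11; z₁ = -0.5 − 0.05·(-11) = 0.05
Step 2: F′(0.05) = -5.5; z₂ = 0.05 − 0.05·(-5.5) = 0.325
Step 3: F′(0.325) = -2.75; z₃ = 0.325 − 0.05·(-2.75) = 0.4625

0.4625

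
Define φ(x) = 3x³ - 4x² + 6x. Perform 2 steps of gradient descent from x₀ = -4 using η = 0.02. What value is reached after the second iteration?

-19.488928

φ′(x) = 9x² - 8x + 6
Step 1: φ′(-4) = 182; x₁ = -4 − 0.02·182 = -7.64
Step 2: φ′(-7.64) = 592.4464; x₂ = -7.64 − 0.02·592.4464 = -19.488928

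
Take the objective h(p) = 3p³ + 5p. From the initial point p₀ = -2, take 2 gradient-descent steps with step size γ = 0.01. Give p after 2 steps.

h′(p) = 9p² + 5
Step 1: h′(-2) = 41; p₁ = -2 − 0.01·41 = -2.41
Step 2: h′(-2.41) = 57.2729; p₂ = -2.41 − 0.01·57.2729 = -2.982729

-2.982729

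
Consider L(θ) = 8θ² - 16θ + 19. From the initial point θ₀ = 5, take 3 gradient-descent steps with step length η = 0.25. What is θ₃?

L′(θ) = 16θ - 16
θ₁ = 5 − 0.25·64 = -11
θ₂ = -11 − 0.25·(-192) = 37
θ₃ = 37 − 0.25·576 = -107

-107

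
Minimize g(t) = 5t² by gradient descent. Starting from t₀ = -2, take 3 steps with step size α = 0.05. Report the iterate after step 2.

g′(t) = 10t
t₁ = -2 − 0.05·(-20) = -1
t₂ = -1 − 0.05·(-10) = -0.5

-0.5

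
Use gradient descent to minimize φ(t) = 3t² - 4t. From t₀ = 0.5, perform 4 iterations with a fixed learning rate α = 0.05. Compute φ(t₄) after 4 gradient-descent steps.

-1.3285293325

φ′(t) = 6t - 4
Step 1: φ′(0.5) = -1; t₁ = 0.5 − 0.05·(-1) = 0.55
Step 2: φ′(0.55) = -0.7; t₂ = 0.55 − 0.05·(-0.7) = 0.585
Step 3: φ′(0.585) = -0.49; t₃ = 0.585 − 0.05·(-0.49) = 0.6095
Step 4: φ′(0.6095) = -0.343; t₄ = 0.6095 − 0.05·(-0.343) = 0.62665
φ(0.62665) = -1.3285293325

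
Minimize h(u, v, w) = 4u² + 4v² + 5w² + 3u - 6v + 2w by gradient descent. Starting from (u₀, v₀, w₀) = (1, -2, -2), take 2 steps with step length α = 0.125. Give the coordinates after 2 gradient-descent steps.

∇h = (8u + 3, 8v - 6, 10w + 2)
Step 1: at (1, -2, -2), ∇h = (11, -22, -18) → (1, -2, -2) − 0.125·(11, -22, -18) = (-0.375, 0.75, 0.25)
Step 2: at (-0.375, 0.75, 0.25), ∇h = (0, 0, 4.5) → (-0.375, 0.75, 0.25) − 0.125·(0, 0, 4.5) = (-0.375, 0.75, -0.3125)

(-0.375, 0.75, -0.3125)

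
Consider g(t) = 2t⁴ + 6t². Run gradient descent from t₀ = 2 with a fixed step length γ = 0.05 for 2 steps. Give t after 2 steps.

4.5696

g′(t) = 8t³ + 12t
Step 1: g′(2) = 88; t₁ = 2 − 0.05·88 = -2.4
Step 2: g′(-2.4) = -139.392; t₂ = -2.4 − 0.05·(-139.392) = 4.5696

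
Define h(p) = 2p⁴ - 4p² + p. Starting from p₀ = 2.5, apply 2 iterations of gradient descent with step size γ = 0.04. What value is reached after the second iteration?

-0.65103232

h′(p) = 8p³ - 8p + 1
Step 1: h′(2.5) = 106; p₁ = 2.5 − 0.04·106 = -1.74
Step 2: h′(-1.74) = -27.224192; p₂ = -1.74 − 0.04·(-27.224192) = -0.65103232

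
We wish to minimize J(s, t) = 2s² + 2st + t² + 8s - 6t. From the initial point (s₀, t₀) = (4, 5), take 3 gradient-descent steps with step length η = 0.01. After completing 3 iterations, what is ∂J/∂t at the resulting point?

∇J = (4s + 2t + 8, 2s + 2t - 6)
Step 1: at (4, 5), ∇J = (34, 12) → (4, 5) − 0.01·(34, 12) = (3.66, 4.88)
Step 2: at (3.66, 4.88), ∇J = (32.4, 11.08) → (3.66, 4.88) − 0.01·(32.4, 11.08) = (3.336, 4.7692)
Step 3: at (3.336, 4.7692), ∇J = (30.8824, 10.2104) → (3.336, 4.7692) − 0.01·(30.8824, 10.2104) = (3.027176, 4.667096)
∂J/∂t at (3.027176, 4.667096) = 9.388544

9.388544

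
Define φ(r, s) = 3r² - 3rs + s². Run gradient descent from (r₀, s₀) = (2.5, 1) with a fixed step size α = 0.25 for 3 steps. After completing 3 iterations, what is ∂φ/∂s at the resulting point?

5.078125

∇φ = (6r - 3s, -3r + 2s)
(r₁, s₁) = (2.5, 1) − 0.25·(12, -5.5) = (-0.5, 2.375)
(r₂, s₂) = (-0.5, 2.375) − 0.25·(-10.125, 6.25) = (2.03125, 0.8125)
(r₃, s₃) = (2.03125, 0.8125) − 0.25·(9.75, -4.46875) = (-0.40625, 1.9296875)
∂φ/∂s at (-0.40625, 1.9296875) = 5.078125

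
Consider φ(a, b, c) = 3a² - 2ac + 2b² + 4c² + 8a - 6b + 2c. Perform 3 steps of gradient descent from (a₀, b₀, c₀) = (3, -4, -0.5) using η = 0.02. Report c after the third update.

∇φ = (6a - 2c + 8, 4b - 6, -2a + 8c + 2)
(a₁, b₁, c₁) = (3, -4, -0.5) − 0.02·(27, -22, -8) = (2.46, -3.56, -0.34)
(a₂, b₂, c₂) = (2.46, -3.56, -0.34) − 0.02·(23.44, -20.24, -5.64) = (1.9912, -3.1552, -0.2272)
(a₃, b₃, c₃) = (1.9912, -3.1552, -0.2272) − 0.02·(20.4016, -18.6208, -3.8) = (1.583168, -2.782784, -0.1512)
c = -0.1512

-0.1512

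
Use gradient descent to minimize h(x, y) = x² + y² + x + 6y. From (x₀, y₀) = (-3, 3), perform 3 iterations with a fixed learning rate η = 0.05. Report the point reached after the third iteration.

∇h = (2x + 1, 2y + 6)
Step 1: at (-3, 3), ∇h = (-5, 12) → (-3, 3) − 0.05·(-5, 12) = (-2.75, 2.4)
Step 2: at (-2.75, 2.4), ∇h = (-4.5, 10.8) → (-2.75, 2.4) − 0.05·(-4.5, 10.8) = (-2.525, 1.86)
Step 3: at (-2.525, 1.86), ∇h = (-4.05, 9.72) → (-2.525, 1.86) − 0.05·(-4.05, 9.72) = (-2.3225, 1.374)

(-2.3225, 1.374)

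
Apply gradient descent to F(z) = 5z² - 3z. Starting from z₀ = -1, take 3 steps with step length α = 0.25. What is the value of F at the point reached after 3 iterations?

F′(z) = 10z - 3
z₁ = -1 − 0.25·(-13) = 2.25
z₂ = 2.25 − 0.25·19.5 = -2.625
z₃ = -2.625 − 0.25·(-29.25) = 4.6875
F(4.6875) = 95.80078125

95.80078125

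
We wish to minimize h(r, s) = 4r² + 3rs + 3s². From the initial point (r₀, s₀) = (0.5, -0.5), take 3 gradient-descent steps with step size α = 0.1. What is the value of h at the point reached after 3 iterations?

∇h = (8r + 3s, 3r + 6s)
Step 1: at (0.5, -0.5), ∇h = (2.5, -1.5) → (0.5, -0.5) − 0.1·(2.5, -1.5) = (0.25, -0.35)
Step 2: at (0.25, -0.35), ∇h = (0.95, -1.35) → (0.25, -0.35) − 0.1·(0.95, -1.35) = (0.155, -0.215)
Step 3: at (0.155, -0.215), ∇h = (0.595, -0.825) → (0.155, -0.215) − 0.1·(0.595, -0.825) = (0.0955, -0.1325)
h(0.0955, -0.1325) = 0.0511885

0.0511885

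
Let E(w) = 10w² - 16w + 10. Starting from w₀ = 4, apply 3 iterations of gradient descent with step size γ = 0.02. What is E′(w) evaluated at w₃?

E′(w) = 20w - 16
Step 1: E′(4) = 64; w₁ = 4 − 0.02·64 = 2.72
Step 2: E′(2.72) = 38.4; w₂ = 2.72 − 0.02·38.4 = 1.952
Step 3: E′(1.952) = 23.04; w₃ = 1.952 − 0.02·23.04 = 1.4912
E′(w) at (1.4912) = 13.824

13.824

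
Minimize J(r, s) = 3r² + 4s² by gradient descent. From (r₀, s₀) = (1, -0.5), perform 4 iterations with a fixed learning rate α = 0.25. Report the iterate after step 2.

∇J = (6r, 8s)
(r₁, s₁) = (1, -0.5) − 0.25·(6, -4) = (-0.5, 0.5)
(r₂, s₂) = (-0.5, 0.5) − 0.25·(-3, 4) = (0.25, -0.5)

(0.25, -0.5)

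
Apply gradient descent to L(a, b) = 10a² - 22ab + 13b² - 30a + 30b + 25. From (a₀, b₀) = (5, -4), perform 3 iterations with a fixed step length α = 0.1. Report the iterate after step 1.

(-10.8, 14.4)

∇L = (20a - 22b - 30, -22a + 26b + 30)
(a₁, b₁) = (5, -4) − 0.1·(158, -184) = (-10.8, 14.4)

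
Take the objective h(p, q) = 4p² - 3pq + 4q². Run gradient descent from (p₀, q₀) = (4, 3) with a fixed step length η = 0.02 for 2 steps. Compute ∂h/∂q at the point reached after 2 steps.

10.8288

∇h = (8p - 3q, -3p + 8q)
(p₁, q₁) = (4, 3) − 0.02·(23, 12) = (3.54, 2.76)
(p₂, q₂) = (3.54, 2.76) − 0.02·(20.04, 11.46) = (3.1392, 2.5308)
∂h/∂q at (3.1392, 2.5308) = 10.8288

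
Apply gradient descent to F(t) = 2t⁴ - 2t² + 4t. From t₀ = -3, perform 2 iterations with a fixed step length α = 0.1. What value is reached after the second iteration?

F′(t) = 8t³ - 4t + 4
t₁ = -3 − 0.1·(-200) = 17
t₂ = 17 − 0.1·39240 = -3907

-3907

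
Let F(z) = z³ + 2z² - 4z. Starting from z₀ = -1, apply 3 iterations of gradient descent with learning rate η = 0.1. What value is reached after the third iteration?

F′(z) = 3z² + 4z - 4
z₁ = -1 − 0.1·(-5) = -0.5
z₂ = -0.5 − 0.1·(-5.25) = 0.025
z₃ = 0.025 − 0.1·(-3.898125) = 0.4148125

0.4148125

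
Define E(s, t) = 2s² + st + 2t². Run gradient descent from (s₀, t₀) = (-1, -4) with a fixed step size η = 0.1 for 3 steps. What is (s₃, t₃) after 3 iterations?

(0.202, -0.827)

∇E = (4s + t, s + 4t)
Step 1: at (-1, -4), ∇E = (-8, -17) → (-1, -4) − 0.1·(-8, -17) = (-0.2, -2.3)
Step 2: at (-0.2, -2.3), ∇E = (-3.1, -9.4) → (-0.2, -2.3) − 0.1·(-3.1, -9.4) = (0.11, -1.36)
Step 3: at (0.11, -1.36), ∇E = (-0.92, -5.33) → (0.11, -1.36) − 0.1·(-0.92, -5.33) = (0.202, -0.827)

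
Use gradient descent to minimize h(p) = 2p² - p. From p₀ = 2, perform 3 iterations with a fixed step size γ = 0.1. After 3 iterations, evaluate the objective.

0.160768

h′(p) = 4p - 1
p₁ = 2 − 0.1·7 = 1.3
p₂ = 1.3 − 0.1·4.2 = 0.88
p₃ = 0.88 − 0.1·2.52 = 0.628
h(0.628) = 0.160768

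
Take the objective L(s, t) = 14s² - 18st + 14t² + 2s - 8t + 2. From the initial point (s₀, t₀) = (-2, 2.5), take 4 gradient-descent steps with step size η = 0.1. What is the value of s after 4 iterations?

-359.4656

∇L = (28s - 18t + 2, -18s + 28t - 8)
Step 1: at (-2, 2.5), ∇L = (-99, 98) → (-2, 2.5) − 0.1·(-99, 98) = (7.9, -7.3)
Step 2: at (7.9, -7.3), ∇L = (354.6, -354.6) → (7.9, -7.3) − 0.1·(354.6, -354.6) = (-27.56, 28.16)
Step 3: at (-27.56, 28.16), ∇L = (-1276.56, 1276.56) → (-27.56, 28.16) − 0.1·(-1276.56, 1276.56) = (100.096, -99.496)
Step 4: at (100.096, -99.496), ∇L = (4595.616, -4595.616) → (100.096, -99.496) − 0.1·(4595.616, -4595.616) = (-359.4656, 360.0656)
s = -359.4656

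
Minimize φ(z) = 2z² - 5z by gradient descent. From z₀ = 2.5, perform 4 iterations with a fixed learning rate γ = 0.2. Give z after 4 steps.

φ′(z) = 4z - 5
z₁ = 2.5 − 0.2·5 = 1.5
z₂ = 1.5 − 0.2·1 = 1.3
z₃ = 1.3 − 0.2·0.2 = 1.26
z₄ = 1.26 − 0.2·0.04 = 1.252

1.252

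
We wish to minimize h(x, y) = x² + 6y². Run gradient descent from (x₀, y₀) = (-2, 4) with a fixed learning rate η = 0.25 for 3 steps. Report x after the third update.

∇h = (2x, 12y)
(x₁, y₁) = (-2, 4) − 0.25·(-4, 48) = (-1, -8)
(x₂, y₂) = (-1, -8) − 0.25·(-2, -96) = (-0.5, 16)
(x₃, y₃) = (-0.5, 16) − 0.25·(-1, 192) = (-0.25, -32)
x = -0.25

-0.25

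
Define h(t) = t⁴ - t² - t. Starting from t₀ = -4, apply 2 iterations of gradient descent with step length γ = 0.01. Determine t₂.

h′(t) = 4t³ - 2t - 1
t₁ = -4 − 0.01·(-249) = -1.51
t₂ = -1.51 − 0.01·(-11.751804) = -1.39248196

-1.39248196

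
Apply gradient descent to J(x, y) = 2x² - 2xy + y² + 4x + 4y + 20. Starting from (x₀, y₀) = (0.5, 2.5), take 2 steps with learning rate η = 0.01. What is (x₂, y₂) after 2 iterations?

(0.4788, 2.3414)

∇J = (4x - 2y + 4, -2x + 2y + 4)
Step 1: at (0.5, 2.5), ∇J = (1, 8) → (0.5, 2.5) − 0.01·(1, 8) = (0.49, 2.42)
Step 2: at (0.49, 2.42), ∇J = (1.12, 7.86) → (0.49, 2.42) − 0.01·(1.12, 7.86) = (0.4788, 2.3414)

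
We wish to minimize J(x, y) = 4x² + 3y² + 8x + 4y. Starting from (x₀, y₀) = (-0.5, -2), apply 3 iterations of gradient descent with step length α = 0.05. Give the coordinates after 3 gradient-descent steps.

∇J = (8x + 8, 6y + 4)
(x₁, y₁) = (-0.5, -2) − 0.05·(4, -8) = (-0.7, -1.6)
(x₂, y₂) = (-0.7, -1.6) − 0.05·(2.4, -5.6) = (-0.82, -1.32)
(x₃, y₃) = (-0.82, -1.32) − 0.05·(1.44, -3.92) = (-0.892, -1.124)

(-0.892, -1.124)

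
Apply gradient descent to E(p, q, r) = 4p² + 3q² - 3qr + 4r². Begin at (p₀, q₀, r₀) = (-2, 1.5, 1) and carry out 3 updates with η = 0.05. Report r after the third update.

0.5495625

∇E = (8p, 6q - 3r, -3q + 8r)
Step 1: at (-2, 1.5, 1), ∇E = (-16, 6, 3.5) → (-2, 1.5, 1) − 0.05·(-16, 6, 3.5) = (-1.2, 1.2, 0.825)
Step 2: at (-1.2, 1.2, 0.825), ∇E = (-9.6, 4.725, 3) → (-1.2, 1.2, 0.825) − 0.05·(-9.6, 4.725, 3) = (-0.72, 0.96375, 0.675)
Step 3: at (-0.72, 0.96375, 0.675), ∇E = (-5.76, 3.7575, 2.50875) → (-0.72, 0.96375, 0.675) − 0.05·(-5.76, 3.7575, 2.50875) = (-0.432, 0.775875, 0.5495625)
r = 0.5495625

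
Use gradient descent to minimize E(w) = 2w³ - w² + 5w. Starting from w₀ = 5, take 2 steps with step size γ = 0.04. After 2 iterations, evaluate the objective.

E′(w) = 6w² - 2w + 5
w₁ = 5 − 0.04·145 = -0.8
w₂ = -0.8 − 0.04·10.44 = -1.2176
E(-1.2176) = -11.180854935552

-11.180854935552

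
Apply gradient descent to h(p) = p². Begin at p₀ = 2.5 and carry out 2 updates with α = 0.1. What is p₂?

h′(p) = 2p
p₁ = 2.5 − 0.1·5 = 2
p₂ = 2 − 0.1·4 = 1.6

1.6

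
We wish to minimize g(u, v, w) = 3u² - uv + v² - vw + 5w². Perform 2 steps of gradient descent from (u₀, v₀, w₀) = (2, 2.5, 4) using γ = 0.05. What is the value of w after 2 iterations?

1.19

∇g = (6u - v, -u + 2v - w, -v + 10w)
Step 1: at (2, 2.5, 4), ∇g = (9.5, -1, 37.5) → (2, 2.5, 4) − 0.05·(9.5, -1, 37.5) = (1.525, 2.55, 2.125)
Step 2: at (1.525, 2.55, 2.125), ∇g = (6.6, 1.45, 18.7) → (1.525, 2.55, 2.125) − 0.05·(6.6, 1.45, 18.7) = (1.195, 2.4775, 1.19)
w = 1.19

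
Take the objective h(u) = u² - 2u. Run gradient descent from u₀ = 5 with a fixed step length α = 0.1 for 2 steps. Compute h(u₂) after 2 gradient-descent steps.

h′(u) = 2u - 2
u₁ = 5 − 0.1·8 = 4.2
u₂ = 4.2 − 0.1·6.4 = 3.56
h(3.56) = 5.5536

5.5536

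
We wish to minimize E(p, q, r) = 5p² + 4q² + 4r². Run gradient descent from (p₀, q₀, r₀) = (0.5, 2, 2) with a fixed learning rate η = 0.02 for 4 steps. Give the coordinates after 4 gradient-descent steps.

∇E = (10p, 8q, 8r)
(p₁, q₁, r₁) = (0.5, 2, 2) − 0.02·(5, 16, 16) = (0.4, 1.68, 1.68)
(p₂, q₂, r₂) = (0.4, 1.68, 1.68) − 0.02·(4, 13.44, 13.44) = (0.32, 1.4112, 1.4112)
(p₃, q₃, r₃) = (0.32, 1.4112, 1.4112) − 0.02·(3.2, 11.2896, 11.2896) = (0.256, 1.185408, 1.185408)
(p₄, q₄, r₄) = (0.256, 1.185408, 1.185408) − 0.02·(2.56, 9.483264, 9.483264) = (0.2048, 0.99574272, 0.99574272)

(0.2048, 0.99574272, 0.99574272)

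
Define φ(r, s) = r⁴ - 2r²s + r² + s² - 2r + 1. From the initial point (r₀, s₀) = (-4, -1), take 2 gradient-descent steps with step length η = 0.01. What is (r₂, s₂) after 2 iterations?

(-1.03952672, -0.618952)

∇φ = (4r³ - 4rs + 2r - 2, -2r² + 2s)
(r₁, s₁) = (-4, -1) − 0.01·(-282, -34) = (-1.18, -0.66)
(r₂, s₂) = (-1.18, -0.66) − 0.01·(-14.047328, -4.1048) = (-1.03952672, -0.618952)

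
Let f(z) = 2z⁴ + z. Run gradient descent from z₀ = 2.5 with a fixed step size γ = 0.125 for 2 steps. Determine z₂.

f′(z) = 8z³ + 1
Step 1: f′(2.5) = 126; z₁ = 2.5 − 0.125·126 = -13.25
Step 2: f′(-13.25) = -18608.625; z₂ = -13.25 − 0.125·(-18608.625) = 2312.828125

2312.828125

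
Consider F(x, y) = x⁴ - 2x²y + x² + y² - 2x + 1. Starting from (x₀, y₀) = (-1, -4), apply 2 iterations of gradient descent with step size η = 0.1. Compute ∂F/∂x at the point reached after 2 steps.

-29.009897979904

∇F = (4x³ - 4xy + 2x - 2, -2x² + 2y)
Step 1: at (-1, -4), ∇F = (-24, -10) → (-1, -4) − 0.1·(-24, -10) = (1.4, -3)
Step 2: at (1.4, -3), ∇F = (28.576, -9.92) → (1.4, -3) − 0.1·(28.576, -9.92) = (-1.4576, -2.008)
∂F/∂x at (-1.4576, -2.008) = -29.009897979904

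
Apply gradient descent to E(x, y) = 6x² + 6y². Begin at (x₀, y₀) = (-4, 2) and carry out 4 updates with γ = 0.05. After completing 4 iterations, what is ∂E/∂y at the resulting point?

0.6144

∇E = (12x, 12y)
Step 1: at (-4, 2), ∇E = (-48, 24) → (-4, 2) − 0.05·(-48, 24) = (-1.6, 0.8)
Step 2: at (-1.6, 0.8), ∇E = (-19.2, 9.6) → (-1.6, 0.8) − 0.05·(-19.2, 9.6) = (-0.64, 0.32)
Step 3: at (-0.64, 0.32), ∇E = (-7.68, 3.84) → (-0.64, 0.32) − 0.05·(-7.68, 3.84) = (-0.256, 0.128)
Step 4: at (-0.256, 0.128), ∇E = (-3.072, 1.536) → (-0.256, 0.128) − 0.05·(-3.072, 1.536) = (-0.1024, 0.0512)
∂E/∂y at (-0.1024, 0.0512) = 0.6144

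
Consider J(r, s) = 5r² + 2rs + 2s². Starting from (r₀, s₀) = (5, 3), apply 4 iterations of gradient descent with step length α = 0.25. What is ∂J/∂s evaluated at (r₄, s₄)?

129.25

∇J = (10r + 2s, 2r + 4s)
(r₁, s₁) = (5, 3) − 0.25·(56, 22) = (-9, -2.5)
(r₂, s₂) = (-9, -2.5) − 0.25·(-95, -28) = (14.75, 4.5)
(r₃, s₃) = (14.75, 4.5) − 0.25·(156.5, 47.5) = (-24.375, -7.375)
(r₄, s₄) = (-24.375, -7.375) − 0.25·(-258.5, -78.25) = (40.25, 12.1875)
∂J/∂s at (40.25, 12.1875) = 129.25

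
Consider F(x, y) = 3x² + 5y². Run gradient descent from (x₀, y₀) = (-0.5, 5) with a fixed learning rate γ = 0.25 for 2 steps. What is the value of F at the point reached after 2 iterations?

632.859375

∇F = (6x, 10y)
(x₁, y₁) = (-0.5, 5) − 0.25·(-3, 50) = (0.25, -7.5)
(x₂, y₂) = (0.25, -7.5) − 0.25·(1.5, -75) = (-0.125, 11.25)
F(-0.125, 11.25) = 632.859375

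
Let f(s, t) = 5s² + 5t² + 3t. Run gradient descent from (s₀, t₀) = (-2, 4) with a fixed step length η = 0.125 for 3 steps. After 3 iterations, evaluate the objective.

-0.42254638671875

∇f = (10s, 10t + 3)
Step 1: at (-2, 4), ∇f = (-20, 43) → (-2, 4) − 0.125·(-20, 43) = (0.5, -1.375)
Step 2: at (0.5, -1.375), ∇f = (5, -10.75) → (0.5, -1.375) − 0.125·(5, -10.75) = (-0.125, -0.03125)
Step 3: at (-0.125, -0.03125), ∇f = (-1.25, 2.6875) → (-0.125, -0.03125) − 0.125·(-1.25, 2.6875) = (0.03125, -0.3671875)
f(0.03125, -0.3671875) = -0.42254638671875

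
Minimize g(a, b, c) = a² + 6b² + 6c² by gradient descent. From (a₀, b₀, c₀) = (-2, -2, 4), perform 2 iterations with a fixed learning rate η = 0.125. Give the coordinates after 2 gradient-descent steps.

∇g = (2a, 12b, 12c)
(a₁, b₁, c₁) = (-2, -2, 4) − 0.125·(-4, -24, 48) = (-1.5, 1, -2)
(a₂, b₂, c₂) = (-1.5, 1, -2) − 0.125·(-3, 12, -24) = (-1.125, -0.5, 1)

(-1.125, -0.5, 1)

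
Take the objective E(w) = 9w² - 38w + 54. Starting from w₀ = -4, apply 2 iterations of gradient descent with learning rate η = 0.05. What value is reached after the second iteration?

2.05

E′(w) = 18w - 38
w₁ = -4 − 0.05·(-110) = 1.5
w₂ = 1.5 − 0.05·(-11) = 2.05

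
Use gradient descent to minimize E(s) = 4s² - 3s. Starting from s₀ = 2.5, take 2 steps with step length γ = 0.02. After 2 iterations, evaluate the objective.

8.43030144

E′(s) = 8s - 3
s₁ = 2.5 − 0.02·17 = 2.16
s₂ = 2.16 − 0.02·14.28 = 1.8744
E(1.8744) = 8.43030144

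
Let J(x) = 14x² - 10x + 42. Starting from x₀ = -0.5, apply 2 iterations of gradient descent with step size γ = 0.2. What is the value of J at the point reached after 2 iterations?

J′(x) = 28x - 10
Step 1: J′(-0.5) = -24; x₁ = -0.5 − 0.2·(-24) = 4.3
Step 2: J′(4.3) = 110.4; x₂ = 4.3 − 0.2·110.4 = -17.78
J(-17.78) = 4645.5976

4645.5976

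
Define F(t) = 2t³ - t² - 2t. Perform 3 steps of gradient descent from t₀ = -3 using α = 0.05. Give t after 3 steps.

-103.4212667

F′(t) = 6t² - 2t - 2
Step 1: F′(-3) = 58; t₁ = -3 − 0.05·58 = -5.9
Step 2: F′(-5.9) = 218.66; t₂ = -5.9 − 0.05·218.66 = -16.833
Step 3: F′(-16.833) = 1731.765334; t₃ = -16.833 − 0.05·1731.765334 = -103.4212667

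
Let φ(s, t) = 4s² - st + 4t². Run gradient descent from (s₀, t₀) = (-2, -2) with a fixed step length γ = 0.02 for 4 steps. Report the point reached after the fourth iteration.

(-1.09401632, -1.09401632)

∇φ = (8s - t, -s + 8t)
Step 1: at (-2, -2), ∇φ = (-14, -14) → (-2, -2) − 0.02·(-14, -14) = (-1.72, -1.72)
Step 2: at (-1.72, -1.72), ∇φ = (-12.04, -12.04) → (-1.72, -1.72) − 0.02·(-12.04, -12.04) = (-1.4792, -1.4792)
Step 3: at (-1.4792, -1.4792), ∇φ = (-10.3544, -10.3544) → (-1.4792, -1.4792) − 0.02·(-10.3544, -10.3544) = (-1.272112, -1.272112)
Step 4: at (-1.272112, -1.272112), ∇φ = (-8.904784, -8.904784) → (-1.272112, -1.272112) − 0.02·(-8.904784, -8.904784) = (-1.09401632, -1.09401632)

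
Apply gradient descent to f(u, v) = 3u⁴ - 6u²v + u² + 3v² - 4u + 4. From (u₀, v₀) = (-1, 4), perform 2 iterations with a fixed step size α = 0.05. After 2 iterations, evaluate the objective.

29.483588671875

∇f = (12u³ - 12uv + 2u - 4, -6u² + 6v)
(u₁, v₁) = (-1, 4) − 0.05·(30, 18) = (-2.5, 3.1)
(u₂, v₂) = (-2.5, 3.1) − 0.05·(-103.5, -18.9) = (2.675, 4.045)
f(2.675, 4.045) = 29.483588671875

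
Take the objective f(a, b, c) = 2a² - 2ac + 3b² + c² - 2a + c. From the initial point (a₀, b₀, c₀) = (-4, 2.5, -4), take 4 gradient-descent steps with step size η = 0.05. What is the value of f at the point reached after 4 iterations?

∇f = (4a - 2c - 2, 6b, -2a + 2c + 1)
Step 1: at (-4, 2.5, -4), ∇f = (-10, 15, 1) → (-4, 2.5, -4) − 0.05·(-10, 15, 1) = (-3.5, 1.75, -4.05)
Step 2: at (-3.5, 1.75, -4.05), ∇f = (-7.9, 10.5, -0.1) → (-3.5, 1.75, -4.05) − 0.05·(-7.9, 10.5, -0.1) = (-3.105, 1.225, -4.045)
Step 3: at (-3.105, 1.225, -4.045), ∇f = (-6.33, 7.35, -0.88) → (-3.105, 1.225, -4.045) − 0.05·(-6.33, 7.35, -0.88) = (-2.7885, 0.8575, -4.001)
Step 4: at (-2.7885, 0.8575, -4.001), ∇f = (-5.152, 5.145, -1.425) → (-2.7885, 0.8575, -4.001) − 0.05·(-5.152, 5.145, -1.425) = (-2.5309, 0.60025, -3.92975)
f(-2.5309, 0.60025, -3.92975) = 10.57518632

10.57518632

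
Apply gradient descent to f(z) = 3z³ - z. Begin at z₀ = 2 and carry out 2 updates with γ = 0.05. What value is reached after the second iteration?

f′(z) = 9z² - 1
z₁ = 2 − 0.05·35 = 0.25
z₂ = 0.25 − 0.05·(-0.4375) = 0.271875

0.271875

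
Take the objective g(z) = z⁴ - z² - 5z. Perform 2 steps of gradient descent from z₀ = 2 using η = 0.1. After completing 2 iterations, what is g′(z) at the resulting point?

g′(z) = 4z³ - 2z - 5
z₁ = 2 − 0.1·23 = -0.3
z₂ = -0.3 − 0.1·(-4.508) = 0.1508
g′(z) at (0.1508) = -5.287882845952

-5.287882845952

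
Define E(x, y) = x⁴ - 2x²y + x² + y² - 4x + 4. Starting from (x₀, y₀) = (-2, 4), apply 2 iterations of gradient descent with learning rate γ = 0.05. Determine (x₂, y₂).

(-1.7008, 3.856)

∇E = (4x³ - 4xy + 2x - 4, -2x² + 2y)
(x₁, y₁) = (-2, 4) − 0.05·(-8, 0) = (-1.6, 4)
(x₂, y₂) = (-1.6, 4) − 0.05·(2.016, 2.88) = (-1.7008, 3.856)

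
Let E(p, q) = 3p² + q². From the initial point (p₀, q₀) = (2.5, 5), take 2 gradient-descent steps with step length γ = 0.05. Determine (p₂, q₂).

(1.225, 4.05)

∇E = (6p, 2q)
Step 1: at (2.5, 5), ∇E = (15, 10) → (2.5, 5) − 0.05·(15, 10) = (1.75, 4.5)
Step 2: at (1.75, 4.5), ∇E = (10.5, 9) → (1.75, 4.5) − 0.05·(10.5, 9) = (1.225, 4.05)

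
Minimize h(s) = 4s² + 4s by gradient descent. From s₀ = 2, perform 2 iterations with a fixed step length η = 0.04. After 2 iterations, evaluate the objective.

4.345344

h′(s) = 8s + 4
Step 1: h′(2) = 20; s₁ = 2 − 0.04·20 = 1.2
Step 2: h′(1.2) = 13.6; s₂ = 1.2 − 0.04·13.6 = 0.656
h(0.656) = 4.345344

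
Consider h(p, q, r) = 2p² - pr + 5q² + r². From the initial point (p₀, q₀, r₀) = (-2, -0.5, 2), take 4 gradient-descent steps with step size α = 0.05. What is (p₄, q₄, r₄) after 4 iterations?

(-0.5927125, -0.03125, 1.0874125)

∇h = (4p - r, 10q, -p + 2r)
Step 1: at (-2, -0.5, 2), ∇h = (-10, -5, 6) → (-2, -0.5, 2) − 0.05·(-10, -5, 6) = (-1.5, -0.25, 1.7)
Step 2: at (-1.5, -0.25, 1.7), ∇h = (-7.7, -2.5, 4.9) → (-1.5, -0.25, 1.7) − 0.05·(-7.7, -2.5, 4.9) = (-1.115, -0.125, 1.455)
Step 3: at (-1.115, -0.125, 1.455), ∇h = (-5.915, -1.25, 4.025) → (-1.115, -0.125, 1.455) − 0.05·(-5.915, -1.25, 4.025) = (-0.81925, -0.0625, 1.25375)
Step 4: at (-0.81925, -0.0625, 1.25375), ∇h = (-4.53075, -0.625, 3.32675) → (-0.81925, -0.0625, 1.25375) − 0.05·(-4.53075, -0.625, 3.32675) = (-0.5927125, -0.03125, 1.0874125)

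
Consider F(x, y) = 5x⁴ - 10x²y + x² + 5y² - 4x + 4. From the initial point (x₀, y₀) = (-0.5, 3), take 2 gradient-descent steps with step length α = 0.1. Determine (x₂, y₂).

∇F = (20x³ - 20xy + 2x - 4, -10x² + 10y)
(x₁, y₁) = (-0.5, 3) − 0.1·(22.5, 27.5) = (-2.75, 0.25)
(x₂, y₂) = (-2.75, 0.25) − 0.1·(-411.6875, -73.125) = (38.41875, 7.5625)

(38.41875, 7.5625)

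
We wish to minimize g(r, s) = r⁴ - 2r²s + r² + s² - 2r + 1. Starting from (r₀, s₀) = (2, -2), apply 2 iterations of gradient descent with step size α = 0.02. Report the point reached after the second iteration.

(0.7792, -1.6496)

∇g = (4r³ - 4rs + 2r - 2, -2r² + 2s)
(r₁, s₁) = (2, -2) − 0.02·(50, -12) = (1, -1.76)
(r₂, s₂) = (1, -1.76) − 0.02·(11.04, -5.52) = (0.7792, -1.6496)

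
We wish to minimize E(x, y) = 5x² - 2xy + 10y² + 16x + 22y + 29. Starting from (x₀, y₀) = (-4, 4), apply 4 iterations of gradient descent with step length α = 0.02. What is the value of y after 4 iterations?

-0.69839104

∇E = (10x - 2y + 16, -2x + 20y + 22)
(x₁, y₁) = (-4, 4) − 0.02·(-32, 110) = (-3.36, 1.8)
(x₂, y₂) = (-3.36, 1.8) − 0.02·(-21.2, 64.72) = (-2.936, 0.5056)
(x₃, y₃) = (-2.936, 0.5056) − 0.02·(-14.3712, 37.984) = (-2.648576, -0.25408)
(x₄, y₄) = (-2.648576, -0.25408) − 0.02·(-9.9776, 22.215552) = (-2.449024, -0.69839104)
y = -0.69839104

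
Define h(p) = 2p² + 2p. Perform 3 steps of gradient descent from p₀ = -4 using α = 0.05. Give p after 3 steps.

h′(p) = 4p + 2
Step 1: h′(-4) = -14; p₁ = -4 − 0.05·(-14) = -3.3
Step 2: h′(-3.3) = -11.2; p₂ = -3.3 − 0.05·(-11.2) = -2.74
Step 3: h′(-2.74) = -8.96; p₃ = -2.74 − 0.05·(-8.96) = -2.292

-2.292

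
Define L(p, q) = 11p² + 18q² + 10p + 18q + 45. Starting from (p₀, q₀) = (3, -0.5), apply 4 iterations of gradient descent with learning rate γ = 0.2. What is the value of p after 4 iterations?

461.1888

∇L = (22p + 10, 36q + 18)
Step 1: at (3, -0.5), ∇L = (76, 0) → (3, -0.5) − 0.2·(76, 0) = (-12.2, -0.5)
Step 2: at (-12.2, -0.5), ∇L = (-258.4, 0) → (-12.2, -0.5) − 0.2·(-258.4, 0) = (39.48, -0.5)
Step 3: at (39.48, -0.5), ∇L = (878.56, 0) → (39.48, -0.5) − 0.2·(878.56, 0) = (-136.232, -0.5)
Step 4: at (-136.232, -0.5), ∇L = (-2987.104, 0) → (-136.232, -0.5) − 0.2·(-2987.104, 0) = (461.1888, -0.5)
p = 461.1888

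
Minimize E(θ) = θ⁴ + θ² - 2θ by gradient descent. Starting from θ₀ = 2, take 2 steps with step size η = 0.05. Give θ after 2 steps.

E′(θ) = 4θ³ + 2θ - 2
θ₁ = 2 − 0.05·34 = 0.3
θ₂ = 0.3 − 0.05·(-1.292) = 0.3646

0.3646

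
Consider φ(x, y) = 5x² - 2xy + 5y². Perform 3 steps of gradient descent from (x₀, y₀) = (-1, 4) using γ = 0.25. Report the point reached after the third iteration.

∇φ = (10x - 2y, -2x + 10y)
(x₁, y₁) = (-1, 4) − 0.25·(-18, 42) = (3.5, -6.5)
(x₂, y₂) = (3.5, -6.5) − 0.25·(48, -72) = (-8.5, 11.5)
(x₃, y₃) = (-8.5, 11.5) − 0.25·(-108, 132) = (18.5, -21.5)

(18.5, -21.5)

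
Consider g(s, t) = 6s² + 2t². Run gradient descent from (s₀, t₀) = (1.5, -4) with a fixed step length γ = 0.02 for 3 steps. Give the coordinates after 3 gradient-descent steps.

∇g = (12s, 4t)
Step 1: at (1.5, -4), ∇g = (18, -16) → (1.5, -4) − 0.02·(18, -16) = (1.14, -3.68)
Step 2: at (1.14, -3.68), ∇g = (13.68, -14.72) → (1.14, -3.68) − 0.02·(13.68, -14.72) = (0.8664, -3.3856)
Step 3: at (0.8664, -3.3856), ∇g = (10.3968, -13.5424) → (0.8664, -3.3856) − 0.02·(10.3968, -13.5424) = (0.658464, -3.114752)

(0.658464, -3.114752)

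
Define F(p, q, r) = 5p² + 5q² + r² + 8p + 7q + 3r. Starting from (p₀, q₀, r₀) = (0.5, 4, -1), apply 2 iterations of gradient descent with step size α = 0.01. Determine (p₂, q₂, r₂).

(0.253, 3.107, -1.0198)

∇F = (10p + 8, 10q + 7, 2r + 3)
Step 1: at (0.5, 4, -1), ∇F = (13, 47, 1) → (0.5, 4, -1) − 0.01·(13, 47, 1) = (0.37, 3.53, -1.01)
Step 2: at (0.37, 3.53, -1.01), ∇F = (11.7, 42.3, 0.98) → (0.37, 3.53, -1.01) − 0.01·(11.7, 42.3, 0.98) = (0.253, 3.107, -1.0198)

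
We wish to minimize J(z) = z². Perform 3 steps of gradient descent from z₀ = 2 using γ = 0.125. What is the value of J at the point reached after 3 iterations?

J′(z) = 2z
z₁ = 2 − 0.125·4 = 1.5
z₂ = 1.5 − 0.125·3 = 1.125
z₃ = 1.125 − 0.125·2.25 = 0.84375
J(0.84375) = 0.7119140625

0.7119140625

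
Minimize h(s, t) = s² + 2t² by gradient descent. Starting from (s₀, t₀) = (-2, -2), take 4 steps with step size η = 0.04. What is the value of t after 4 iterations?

∇h = (2s, 4t)
(s₁, t₁) = (-2, -2) − 0.04·(-4, -8) = (-1.84, -1.68)
(s₂, t₂) = (-1.84, -1.68) − 0.04·(-3.68, -6.72) = (-1.6928, -1.4112)
(s₃, t₃) = (-1.6928, -1.4112) − 0.04·(-3.3856, -5.6448) = (-1.557376, -1.185408)
(s₄, t₄) = (-1.557376, -1.185408) − 0.04·(-3.114752, -4.741632) = (-1.43278592, -0.99574272)
t = -0.99574272

-0.99574272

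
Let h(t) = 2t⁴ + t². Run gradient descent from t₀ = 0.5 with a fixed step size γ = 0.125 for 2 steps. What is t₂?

h′(t) = 8t³ + 2t
Step 1: h′(0.5) = 2; t₁ = 0.5 − 0.125·2 = 0.25
Step 2: h′(0.25) = 0.625; t₂ = 0.25 − 0.125·0.625 = 0.171875

0.171875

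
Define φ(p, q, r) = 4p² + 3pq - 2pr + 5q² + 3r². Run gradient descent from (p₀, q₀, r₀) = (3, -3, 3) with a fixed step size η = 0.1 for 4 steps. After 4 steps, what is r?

∇φ = (8p + 3q - 2r, 3p + 10q, -2p + 6r)
Step 1: at (3, -3, 3), ∇φ = (9, -21, 12) → (3, -3, 3) − 0.1·(9, -21, 12) = (2.1, -0.9, 1.8)
Step 2: at (2.1, -0.9, 1.8), ∇φ = (10.5, -2.7, 6.6) → (2.1, -0.9, 1.8) − 0.1·(10.5, -2.7, 6.6) = (1.05, -0.63, 1.14)
Step 3: at (1.05, -0.63, 1.14), ∇φ = (4.23, -3.15, 4.74) → (1.05, -0.63, 1.14) − 0.1·(4.23, -3.15, 4.74) = (0.627, -0.315, 0.666)
Step 4: at (0.627, -0.315, 0.666), ∇φ = (2.739, -1.269, 2.742) → (0.627, -0.315, 0.666) − 0.1·(2.739, -1.269, 2.742) = (0.3531, -0.1881, 0.3918)
r = 0.3918

0.3918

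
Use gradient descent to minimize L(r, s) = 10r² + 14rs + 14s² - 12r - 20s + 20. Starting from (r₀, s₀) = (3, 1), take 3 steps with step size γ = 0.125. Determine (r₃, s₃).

(-67.109375, -88.515625)

∇L = (20r + 14s - 12, 14r + 28s - 20)
Step 1: at (3, 1), ∇L = (62, 50) → (3, 1) − 0.125·(62, 50) = (-4.75, -5.25)
Step 2: at (-4.75, -5.25), ∇L = (-180.5, -233.5) → (-4.75, -5.25) − 0.125·(-180.5, -233.5) = (17.8125, 23.9375)
Step 3: at (17.8125, 23.9375), ∇L = (679.375, 899.625) → (17.8125, 23.9375) − 0.125·(679.375, 899.625) = (-67.109375, -88.515625)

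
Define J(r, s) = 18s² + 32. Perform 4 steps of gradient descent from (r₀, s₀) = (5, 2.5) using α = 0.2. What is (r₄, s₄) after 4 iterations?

∇J = (0, 36s)
(r₁, s₁) = (5, 2.5) − 0.2·(0, 90) = (5, -15.5)
(r₂, s₂) = (5, -15.5) − 0.2·(0, -558) = (5, 96.1)
(r₃, s₃) = (5, 96.1) − 0.2·(0, 3459.6) = (5, -595.82)
(r₄, s₄) = (5, -595.82) − 0.2·(0, -21449.52) = (5, 3694.084)

(5, 3694.084)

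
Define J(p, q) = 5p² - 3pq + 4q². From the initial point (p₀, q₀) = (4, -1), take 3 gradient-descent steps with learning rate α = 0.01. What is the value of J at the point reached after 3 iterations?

∇J = (10p - 3q, -3p + 8q)
Step 1: at (4, -1), ∇J = (43, -20) → (4, -1) − 0.01·(43, -20) = (3.57, -0.8)
Step 2: at (3.57, -0.8), ∇J = (38.1, -17.11) → (3.57, -0.8) − 0.01·(38.1, -17.11) = (3.189, -0.6289)
Step 3: at (3.189, -0.6289), ∇J = (33.7767, -14.5982) → (3.189, -0.6289) − 0.01·(33.7767, -14.5982) = (2.851233, -0.482918)
J(2.851233, -0.482918) = 45.711222494023

45.711222494023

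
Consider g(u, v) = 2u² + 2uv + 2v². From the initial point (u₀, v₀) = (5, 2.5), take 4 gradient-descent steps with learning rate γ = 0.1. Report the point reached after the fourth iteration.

(0.608, -0.416)

∇g = (4u + 2v, 2u + 4v)
Step 1: at (5, 2.5), ∇g = (25, 20) → (5, 2.5) − 0.1·(25, 20) = (2.5, 0.5)
Step 2: at (2.5, 0.5), ∇g = (11, 7) → (2.5, 0.5) − 0.1·(11, 7) = (1.4, -0.2)
Step 3: at (1.4, -0.2), ∇g = (5.2, 2) → (1.4, -0.2) − 0.1·(5.2, 2) = (0.88, -0.4)
Step 4: at (0.88, -0.4), ∇g = (2.72, 0.16) → (0.88, -0.4) − 0.1·(2.72, 0.16) = (0.608, -0.416)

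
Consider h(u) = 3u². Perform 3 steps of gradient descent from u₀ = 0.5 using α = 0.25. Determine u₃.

-0.0625

h′(u) = 6u
Step 1: h′(0.5) = 3; u₁ = 0.5 − 0.25·3 = -0.25
Step 2: h′(-0.25) = -1.5; u₂ = -0.25 − 0.25·(-1.5) = 0.125
Step 3: h′(0.125) = 0.75; u₃ = 0.125 − 0.25·0.75 = -0.0625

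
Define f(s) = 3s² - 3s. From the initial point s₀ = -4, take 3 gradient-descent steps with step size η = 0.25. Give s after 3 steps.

1.0625

f′(s) = 6s - 3
s₁ = -4 − 0.25·(-27) = 2.75
s₂ = 2.75 − 0.25·13.5 = -0.625
s₃ = -0.625 − 0.25·(-6.75) = 1.0625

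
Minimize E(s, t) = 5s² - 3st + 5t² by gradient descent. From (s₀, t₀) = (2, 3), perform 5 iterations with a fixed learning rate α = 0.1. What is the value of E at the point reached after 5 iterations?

0.0002775303

∇E = (10s - 3t, -3s + 10t)
(s₁, t₁) = (2, 3) − 0.1·(11, 24) = (0.9, 0.6)
(s₂, t₂) = (0.9, 0.6) − 0.1·(7.2, 3.3) = (0.18, 0.27)
(s₃, t₃) = (0.18, 0.27) − 0.1·(0.99, 2.16) = (0.081, 0.054)
(s₄, t₄) = (0.081, 0.054) − 0.1·(0.648, 0.297) = (0.0162, 0.0243)
(s₅, t₅) = (0.0162, 0.0243) − 0.1·(0.0891, 0.1944) = (0.00729, 0.00486)
E(0.00729, 0.00486) = 0.0002775303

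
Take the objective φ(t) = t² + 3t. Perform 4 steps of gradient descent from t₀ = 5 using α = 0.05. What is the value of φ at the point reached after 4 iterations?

φ′(t) = 2t + 3
Step 1: φ′(5) = 13; t₁ = 5 − 0.05·13 = 4.35
Step 2: φ′(4.35) = 11.7; t₂ = 4.35 − 0.05·11.7 = 3.765
Step 3: φ′(3.765) = 10.53; t₃ = 3.765 − 0.05·10.53 = 3.2385
Step 4: φ′(3.2385) = 9.477; t₄ = 3.2385 − 0.05·9.477 = 2.76465
φ(2.76465) = 15.9372396225

15.9372396225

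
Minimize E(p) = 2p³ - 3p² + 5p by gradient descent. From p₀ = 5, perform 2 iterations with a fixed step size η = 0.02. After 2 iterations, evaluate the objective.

13.17225

E′(p) = 6p² - 6p + 5
p₁ = 5 − 0.02·125 = 2.5
p₂ = 2.5 − 0.02·27.5 = 1.95
E(1.95) = 13.17225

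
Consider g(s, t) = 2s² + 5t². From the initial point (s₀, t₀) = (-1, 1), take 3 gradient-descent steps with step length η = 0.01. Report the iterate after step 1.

∇g = (4s, 10t)
Step 1: at (-1, 1), ∇g = (-4, 10) → (-1, 1) − 0.01·(-4, 10) = (-0.96, 0.9)

(-0.96, 0.9)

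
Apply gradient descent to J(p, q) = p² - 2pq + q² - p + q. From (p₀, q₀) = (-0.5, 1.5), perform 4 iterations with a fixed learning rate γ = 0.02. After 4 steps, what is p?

-0.1454912

∇J = (2p - 2q - 1, -2p + 2q + 1)
(p₁, q₁) = (-0.5, 1.5) − 0.02·(-5, 5) = (-0.4, 1.4)
(p₂, q₂) = (-0.4, 1.4) − 0.02·(-4.6, 4.6) = (-0.308, 1.308)
(p₃, q₃) = (-0.308, 1.308) − 0.02·(-4.232, 4.232) = (-0.22336, 1.22336)
(p₄, q₄) = (-0.22336, 1.22336) − 0.02·(-3.89344, 3.89344) = (-0.1454912, 1.1454912)
p = -0.1454912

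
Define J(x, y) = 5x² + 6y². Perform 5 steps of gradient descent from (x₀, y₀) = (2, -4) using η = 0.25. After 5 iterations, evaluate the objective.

99457.30078125

∇J = (10x, 12y)
(x₁, y₁) = (2, -4) − 0.25·(20, -48) = (-3, 8)
(x₂, y₂) = (-3, 8) − 0.25·(-30, 96) = (4.5, -16)
(x₃, y₃) = (4.5, -16) − 0.25·(45, -192) = (-6.75, 32)
(x₄, y₄) = (-6.75, 32) − 0.25·(-67.5, 384) = (10.125, -64)
(x₅, y₅) = (10.125, -64) − 0.25·(101.25, -768) = (-15.1875, 128)
J(-15.1875, 128) = 99457.30078125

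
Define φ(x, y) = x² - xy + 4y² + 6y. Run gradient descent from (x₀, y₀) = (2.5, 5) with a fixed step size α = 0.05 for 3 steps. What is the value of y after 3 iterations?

∇φ = (2x - y, -x + 8y + 6)
(x₁, y₁) = (2.5, 5) − 0.05·(0, 43.5) = (2.5, 2.825)
(x₂, y₂) = (2.5, 2.825) − 0.05·(2.175, 26.1) = (2.39125, 1.52)
(x₃, y₃) = (2.39125, 1.52) − 0.05·(3.2625, 15.76875) = (2.228125, 0.7315625)
y = 0.7315625

0.7315625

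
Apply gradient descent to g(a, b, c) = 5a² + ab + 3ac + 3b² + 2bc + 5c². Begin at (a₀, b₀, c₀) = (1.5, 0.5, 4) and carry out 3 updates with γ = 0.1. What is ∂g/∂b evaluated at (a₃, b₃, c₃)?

∇g = (10a + b + 3c, a + 6b + 2c, 3a + 2b + 10c)
(a₁, b₁, c₁) = (1.5, 0.5, 4) − 0.1·(27.5, 12.5, 45.5) = (-1.25, -0.75, -0.55)
(a₂, b₂, c₂) = (-1.25, -0.75, -0.55) − 0.1·(-14.9, -6.85, -10.75) = (0.24, -0.065, 0.525)
(a₃, b₃, c₃) = (0.24, -0.065, 0.525) − 0.1·(3.91, 0.9, 5.84) = (-0.151, -0.155, -0.059)
∂g/∂b at (-0.151, -0.155, -0.059) = -1.199

-1.199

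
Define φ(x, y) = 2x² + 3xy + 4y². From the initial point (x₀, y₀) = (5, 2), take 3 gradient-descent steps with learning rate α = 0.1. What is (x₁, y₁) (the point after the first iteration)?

(2.4, -1.1)

∇φ = (4x + 3y, 3x + 8y)
Step 1: at (5, 2), ∇φ = (26, 31) → (5, 2) − 0.1·(26, 31) = (2.4, -1.1)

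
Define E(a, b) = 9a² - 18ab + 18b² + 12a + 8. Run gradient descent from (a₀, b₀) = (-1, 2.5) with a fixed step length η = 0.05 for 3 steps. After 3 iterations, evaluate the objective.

∇E = (18a - 18b + 12, -18a + 36b)
Step 1: at (-1, 2.5), ∇E = (-51, 108) → (-1, 2.5) − 0.05·(-51, 108) = (1.55, -2.9)
Step 2: at (1.55, -2.9), ∇E = (92.1, -132.3) → (1.55, -2.9) − 0.05·(92.1, -132.3) = (-3.055, 3.715)
Step 3: at (-3.055, 3.715), ∇E = (-109.86, 188.73) → (-3.055, 3.715) − 0.05·(-109.86, 188.73) = (2.438, -5.7215)
E(2.438, -5.7215) = 931.0730225

931.0730225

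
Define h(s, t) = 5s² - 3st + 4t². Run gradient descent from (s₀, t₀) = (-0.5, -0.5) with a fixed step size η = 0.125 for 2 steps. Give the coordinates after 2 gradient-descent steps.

(-0.0546875, -0.0234375)

∇h = (10s - 3t, -3s + 8t)
(s₁, t₁) = (-0.5, -0.5) − 0.125·(-3.5, -2.5) = (-0.0625, -0.1875)
(s₂, t₂) = (-0.0625, -0.1875) − 0.125·(-0.0625, -1.3125) = (-0.0546875, -0.0234375)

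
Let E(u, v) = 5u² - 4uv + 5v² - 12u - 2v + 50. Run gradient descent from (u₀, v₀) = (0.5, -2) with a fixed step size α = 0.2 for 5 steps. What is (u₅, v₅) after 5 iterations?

∇E = (10u - 4v - 12, -4u + 10v - 2)
(u₁, v₁) = (0.5, -2) − 0.2·(1, -24) = (0.3, 2.8)
(u₂, v₂) = (0.3, 2.8) − 0.2·(-20.2, 24.8) = (4.34, -2.16)
(u₃, v₃) = (4.34, -2.16) − 0.2·(40.04, -40.96) = (-3.668, 6.032)
(u₄, v₄) = (-3.668, 6.032) − 0.2·(-72.808, 72.992) = (10.8936, -8.5664)
(u₅, v₅) = (10.8936, -8.5664) − 0.2·(131.2016, -131.2384) = (-15.34672, 17.68128)

(-15.34672, 17.68128)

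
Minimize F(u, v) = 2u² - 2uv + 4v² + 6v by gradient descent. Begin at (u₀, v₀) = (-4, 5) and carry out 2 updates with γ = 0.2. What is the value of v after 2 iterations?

∇F = (4u - 2v, -2u + 8v + 6)
(u₁, v₁) = (-4, 5) − 0.2·(-26, 54) = (1.2, -5.8)
(u₂, v₂) = (1.2, -5.8) − 0.2·(16.4, -42.8) = (-2.08, 2.76)
v = 2.76

2.76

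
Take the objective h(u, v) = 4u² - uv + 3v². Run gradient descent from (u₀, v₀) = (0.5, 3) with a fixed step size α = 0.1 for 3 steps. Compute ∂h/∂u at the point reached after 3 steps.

∇h = (8u - v, -u + 6v)
(u₁, v₁) = (0.5, 3) − 0.1·(1, 17.5) = (0.4, 1.25)
(u₂, v₂) = (0.4, 1.25) − 0.1·(1.95, 7.1) = (0.205, 0.54)
(u₃, v₃) = (0.205, 0.54) − 0.1·(1.1, 3.035) = (0.095, 0.2365)
∂h/∂u at (0.095, 0.2365) = 0.5235

0.5235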